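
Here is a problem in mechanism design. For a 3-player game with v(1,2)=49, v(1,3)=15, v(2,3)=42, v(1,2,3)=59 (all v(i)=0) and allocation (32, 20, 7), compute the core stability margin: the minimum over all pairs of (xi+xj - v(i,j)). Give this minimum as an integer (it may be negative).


Step 1: Slack for coalition (1,2): x1+x2 - v12 = 52 - 49 = 3
Step 2: Slack for coalition (1,3): x1+x3 - v13 = 39 - 15 = 24
Step 3: Slack for coalition (2,3): x2+x3 - v23 = 27 - 42 = -15
Step 4: Minimum slack = min(3, 24, -15) = -15, attained by (2,3); coalition (2,3) can block (slack < 0), so the allocation is not in the core

-15


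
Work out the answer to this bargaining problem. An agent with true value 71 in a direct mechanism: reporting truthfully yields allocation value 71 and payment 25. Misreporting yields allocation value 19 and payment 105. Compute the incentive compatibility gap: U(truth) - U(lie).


Step 1: U(truth) = value - payment = 71 - 25 = 46
Step 2: U(lie) = allocation - payment = 19 - 105 = -86
Step 3: IC gap = 46 - (-86) = 132

132


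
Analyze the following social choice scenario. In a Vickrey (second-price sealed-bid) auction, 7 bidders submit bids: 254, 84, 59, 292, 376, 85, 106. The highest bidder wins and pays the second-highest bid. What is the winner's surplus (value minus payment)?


Step 1: Sort bids in descending order: 376, 292, 254, 106, 85, 84, 59
Step 2: The winning bid is the highest: 376
Step 3: The payment equals the second-highest bid: 292
Step 4: Surplus = winner's bid - payment = 376 - 292 = 84

84


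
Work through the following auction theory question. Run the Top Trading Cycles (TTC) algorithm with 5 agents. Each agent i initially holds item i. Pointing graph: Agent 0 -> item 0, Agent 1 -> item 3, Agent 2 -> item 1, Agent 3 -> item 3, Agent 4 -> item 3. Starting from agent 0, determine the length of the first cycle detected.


Step 1: Trace the pointer graph from agent 0: 0 -> 0
Step 2: A cycle is detected when we revisit agent 0
Step 3: The cycle is: 0 -> 0
Step 4: Cycle length = 1

1


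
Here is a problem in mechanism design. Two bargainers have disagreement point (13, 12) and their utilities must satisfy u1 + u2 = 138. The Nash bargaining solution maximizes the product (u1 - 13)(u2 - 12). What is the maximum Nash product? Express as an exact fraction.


Step 1: The Nash solution splits surplus symmetrically above the disagreement point
Step 2: u1 = (total + d1 - d2)/2 = (138 + 13 - 12)/2 = 139/2
Step 3: u2 = (total - d1 + d2)/2 = (138 - 13 + 12)/2 = 137/2
Step 4: Nash product = (139/2 - 13) * (137/2 - 12)
Step 5: = 113/2 * 113/2 = 12769/4

12769/4


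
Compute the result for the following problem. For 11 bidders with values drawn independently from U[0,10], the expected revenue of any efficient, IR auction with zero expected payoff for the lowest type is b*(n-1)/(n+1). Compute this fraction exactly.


Step 1: By Revenue Equivalence, expected revenue = b*(n-1)/(n+1)
Step 2: Substituting n = 11, b = 10
Step 3: Revenue = 10*(11-1)/(11+1) = 10*10/12
Step 4: Revenue = 100/12 = 25/3

25/3


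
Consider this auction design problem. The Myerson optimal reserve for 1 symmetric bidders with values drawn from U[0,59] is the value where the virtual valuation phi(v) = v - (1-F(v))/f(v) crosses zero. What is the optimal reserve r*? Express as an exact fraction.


Step 1: For U[0,59], F(v) = v/59 and f(v) = 1/59
Step 2: phi(v) = v - (1 - v/59)/(1/59) = v - (59 - v) = 2v - 59
Step 3: Set phi(r*) = 0: 2r* - 59 = 0
Step 4: r* = 59/2 (the number of bidders n = 1 does not enter)

59/2


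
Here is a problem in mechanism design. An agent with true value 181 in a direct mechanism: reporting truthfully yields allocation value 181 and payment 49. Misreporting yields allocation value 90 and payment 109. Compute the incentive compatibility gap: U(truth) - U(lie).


Step 1: U(truth) = value - payment = 181 - 49 = 132
Step 2: U(lie) = allocation - payment = 90 - 109 = -19
Step 3: IC gap = 132 - (-19) = 151

151


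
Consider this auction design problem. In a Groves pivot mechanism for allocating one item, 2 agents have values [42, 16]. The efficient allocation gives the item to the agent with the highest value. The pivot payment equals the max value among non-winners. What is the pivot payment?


Step 1: The efficient winner is agent 0 with value 42
Step 2: Other agents' values: [16]
Step 3: Pivot payment = max(others) = 16
Step 4: The winner pays 16

16


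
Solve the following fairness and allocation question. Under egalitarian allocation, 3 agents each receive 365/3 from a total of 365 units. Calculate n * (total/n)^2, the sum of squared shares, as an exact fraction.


Step 1: Each agent's share = 365/3
Step 2: Square of each share = (365/3)^2 = 133225/9
Step 3: Sum of squares = 3 * 133225/9 = 133225/3

133225/3


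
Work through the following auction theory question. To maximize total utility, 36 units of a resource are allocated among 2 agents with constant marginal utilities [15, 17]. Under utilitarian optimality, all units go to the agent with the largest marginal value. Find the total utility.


Step 1: The marginal utilities are [15, 17]
Step 2: The highest marginal utility is 17
Step 3: All 36 units go to that agent
Step 4: Total utility = 17 * 36 = 612

612


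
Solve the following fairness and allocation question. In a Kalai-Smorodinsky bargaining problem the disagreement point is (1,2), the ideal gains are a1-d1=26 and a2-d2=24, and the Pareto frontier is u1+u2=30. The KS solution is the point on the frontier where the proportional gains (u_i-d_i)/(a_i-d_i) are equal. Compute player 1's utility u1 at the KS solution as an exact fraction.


Step 1: At the KS point, (u1-d1)/r1 = (u2-d2)/r2 = t and u1+u2 = 30
Step 2: u1 = d1 + r1*t and u2 = d2 + r2*t, so (d1 + r1*t) + (d2 + r2*t) = 30
Step 3: t = (30 - 1 - 2)/(26 + 24) = 27/50
Step 4: u1 = d1 + r1*t = 1 + 26 * 27/50 = 376/25
Step 5: (Check: u2 = d2 + r2*t = 374/25; u1+u2 = 376/25 + 374/25 = 30, on the frontier.)

376/25


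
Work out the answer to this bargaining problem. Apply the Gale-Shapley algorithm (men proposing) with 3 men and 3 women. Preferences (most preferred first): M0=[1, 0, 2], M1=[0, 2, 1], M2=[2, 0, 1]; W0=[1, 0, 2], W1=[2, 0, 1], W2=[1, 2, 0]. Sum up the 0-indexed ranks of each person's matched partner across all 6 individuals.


Step 1: Run Gale-Shapley (men propose, women hold best offer):
  M0 proposes to W1; she accepts
  M1 proposes to W0; she accepts
  M2 proposes to W2; she accepts
Step 2: Final matching: W0-M1, W1-M0, W2-M2
Step 3: 0-indexed ranks (man's rank of his match, then woman's): 0 + 0 + 0 + 1 + 0 + 1
Step 4: Total rank sum = 2

2


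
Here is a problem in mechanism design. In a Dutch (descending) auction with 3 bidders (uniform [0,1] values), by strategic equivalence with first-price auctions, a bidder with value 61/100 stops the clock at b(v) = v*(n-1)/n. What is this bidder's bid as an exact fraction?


Step 1: Dutch auctions are strategically equivalent to first-price auctions
Step 2: The equilibrium bid is b(v) = v*(n-1)/n
Step 3: b = 61/100 * 2/3
Step 4: b = 61/150

61/150


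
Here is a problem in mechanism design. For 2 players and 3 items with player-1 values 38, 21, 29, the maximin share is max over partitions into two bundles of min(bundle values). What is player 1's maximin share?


Step 1: Item values = 38, 21, 29
Step 2: Enumerate all 2-bundle partitions and take the smaller bundle:
  Partition 1: {38} vs {21,29} -> bundles 38, 50; min = 38
  Partition 2: {21} vs {38,29} -> bundles 21, 67; min = 21
  Partition 3: {29} vs {38,21} -> bundles 29, 59; min = 29
Step 3: MMS = max(38, 21, 29) = 38

38


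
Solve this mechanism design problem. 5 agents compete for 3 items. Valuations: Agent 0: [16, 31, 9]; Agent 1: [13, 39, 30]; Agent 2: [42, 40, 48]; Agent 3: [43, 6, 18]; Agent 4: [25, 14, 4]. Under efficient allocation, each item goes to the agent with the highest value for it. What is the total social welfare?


Step 1: For each item, find the maximum value among all agents.
Step 2: Item 0 -> Agent 3 (value 43)
Step 3: Item 1 -> Agent 2 (value 40)
Step 4: Item 2 -> Agent 2 (value 48)
Step 5: Total welfare = 43 + 40 + 48 = 131

131


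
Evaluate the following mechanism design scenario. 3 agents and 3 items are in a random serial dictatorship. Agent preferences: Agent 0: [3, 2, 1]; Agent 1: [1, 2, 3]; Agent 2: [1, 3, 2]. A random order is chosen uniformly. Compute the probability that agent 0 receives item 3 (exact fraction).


Step 1: Agent 0 wants item 3
Step 2: There are 6 possible orderings of agents
Step 3: In 5 orderings, agent 0 gets item 3
Step 4: Probability = 5/6

5/6


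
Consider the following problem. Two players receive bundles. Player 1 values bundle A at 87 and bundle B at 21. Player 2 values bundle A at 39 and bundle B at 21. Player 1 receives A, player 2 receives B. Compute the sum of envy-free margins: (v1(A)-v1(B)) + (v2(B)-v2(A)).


Step 1: Player 1's margin = v1(A) - v1(B) = 87 - 21 = 66
Step 2: Player 2's margin = v2(B) - v2(A) = 21 - 39 = -18
Step 3: Total margin = 66 + -18 = 48

48


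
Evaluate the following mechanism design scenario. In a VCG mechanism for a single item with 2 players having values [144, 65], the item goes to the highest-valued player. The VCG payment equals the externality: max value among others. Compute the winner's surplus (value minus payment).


Step 1: The winner is the agent with the highest value: agent 0 with value 144
Step 2: Values of other agents: [65]
Step 3: VCG payment = max of others' values = 65
Step 4: Surplus = 144 - 65 = 79

79


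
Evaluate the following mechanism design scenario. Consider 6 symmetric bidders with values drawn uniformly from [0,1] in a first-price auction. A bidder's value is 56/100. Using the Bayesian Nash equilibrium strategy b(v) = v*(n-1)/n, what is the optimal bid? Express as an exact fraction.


Step 1: The symmetric BNE bidding function is b(v) = v * (n-1) / n
Step 2: Substitute v = 14/25 and n = 6
Step 3: b = 14/25 * 5/6
Step 4: b = 7/15

7/15


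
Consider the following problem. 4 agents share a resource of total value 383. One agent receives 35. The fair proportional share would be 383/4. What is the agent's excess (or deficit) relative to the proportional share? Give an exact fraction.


Step 1: Proportional share = 383/4
Step 2: Agent's actual allocation = 35
Step 3: Excess = 35 - 383/4 = -243/4

-243/4


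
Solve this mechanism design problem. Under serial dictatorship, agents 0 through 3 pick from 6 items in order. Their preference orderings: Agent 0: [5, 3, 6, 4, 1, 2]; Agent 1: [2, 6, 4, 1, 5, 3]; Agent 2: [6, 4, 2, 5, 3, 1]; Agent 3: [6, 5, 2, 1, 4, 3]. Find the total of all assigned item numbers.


Step 1: Agent 0 picks item 5
Step 2: Agent 1 picks item 2
Step 3: Agent 2 picks item 6
Step 4: Agent 3 picks item 1
Step 5: Sum = 5 + 2 + 6 + 1 = 14

14


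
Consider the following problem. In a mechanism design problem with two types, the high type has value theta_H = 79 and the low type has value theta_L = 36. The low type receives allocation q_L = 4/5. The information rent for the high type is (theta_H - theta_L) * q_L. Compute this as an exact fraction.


Step 1: theta_H - theta_L = 79 - 36 = 43
Step 2: Information rent = (theta_H - theta_L) * q_L
Step 3: = 43 * 4/5
Step 4: = 172/5

172/5


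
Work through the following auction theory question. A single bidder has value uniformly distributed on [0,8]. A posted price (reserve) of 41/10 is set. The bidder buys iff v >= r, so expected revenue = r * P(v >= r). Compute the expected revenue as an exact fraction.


Step 1: Posted price r = 41/10, value support [0,8]
Step 2: P(v >= r) = (8 - 41/10)/8 = 39/80
Step 3: Expected revenue = r * P(v >= r) = 41/10 * 39/80
Step 4: Revenue = 1599/800

1599/800


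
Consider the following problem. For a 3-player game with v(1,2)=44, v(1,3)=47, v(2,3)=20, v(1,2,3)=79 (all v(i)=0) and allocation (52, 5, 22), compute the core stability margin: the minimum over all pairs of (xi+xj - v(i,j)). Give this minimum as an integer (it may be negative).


Step 1: Slack for coalition (1,2): x1+x2 - v12 = 57 - 44 = 13
Step 2: Slack for coalition (1,3): x1+x3 - v13 = 74 - 47 = 27
Step 3: Slack for coalition (2,3): x2+x3 - v23 = 27 - 20 = 7
Step 4: Minimum slack = min(13, 27, 7) = 7, attained by (2,3); no pair can gain by deviating, so the allocation is in the core

7


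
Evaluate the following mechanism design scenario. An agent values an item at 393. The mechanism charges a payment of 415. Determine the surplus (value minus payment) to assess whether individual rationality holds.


Step 1: Surplus = value - payment = 393 - 415 = -22
Step 2: IR is violated (surplus < 0)

-22


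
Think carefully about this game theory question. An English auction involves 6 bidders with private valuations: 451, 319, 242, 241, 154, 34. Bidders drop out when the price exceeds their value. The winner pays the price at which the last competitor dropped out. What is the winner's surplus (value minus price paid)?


Step 1: Identify the highest value: 451
Step 2: Identify the second-highest value: 319
Step 3: The final price = second-highest value = 319
Step 4: Surplus = 451 - 319 = 132

132


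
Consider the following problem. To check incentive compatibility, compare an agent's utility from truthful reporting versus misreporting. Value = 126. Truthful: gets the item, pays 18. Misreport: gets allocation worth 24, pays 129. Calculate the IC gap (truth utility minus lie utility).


Step 1: U(truth) = value - payment = 126 - 18 = 108
Step 2: U(lie) = allocation - payment = 24 - 129 = -105
Step 3: IC gap = 108 - (-105) = 213

213


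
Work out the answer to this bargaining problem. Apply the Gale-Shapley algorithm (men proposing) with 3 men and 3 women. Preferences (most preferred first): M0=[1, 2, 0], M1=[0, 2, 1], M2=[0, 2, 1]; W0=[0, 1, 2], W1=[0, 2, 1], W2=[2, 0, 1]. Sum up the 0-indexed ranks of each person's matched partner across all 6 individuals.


Step 1: Run Gale-Shapley (men propose, women hold best offer):
  M0 proposes to W1; she accepts
  M1 proposes to W0; she accepts
  M2 proposes to W0; rejected
  M2 proposes to W2; she accepts
Step 2: Final matching: W0-M1, W1-M0, W2-M2
Step 3: 0-indexed ranks (man's rank of his match, then woman's): 0 + 1 + 0 + 0 + 1 + 0
Step 4: Total rank sum = 2

2


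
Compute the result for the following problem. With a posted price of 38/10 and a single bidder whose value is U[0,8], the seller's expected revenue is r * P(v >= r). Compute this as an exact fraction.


Step 1: Posted price r = 19/5, value support [0,8]
Step 2: P(v >= r) = (8 - 19/5)/8 = 21/40
Step 3: Expected revenue = r * P(v >= r) = 19/5 * 21/40
Step 4: Revenue = 399/200

399/200


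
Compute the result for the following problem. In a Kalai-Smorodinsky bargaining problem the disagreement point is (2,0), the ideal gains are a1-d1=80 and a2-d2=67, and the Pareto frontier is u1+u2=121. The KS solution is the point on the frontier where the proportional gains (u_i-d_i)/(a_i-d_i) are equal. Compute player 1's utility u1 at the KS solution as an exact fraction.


Step 1: At the KS point, (u1-d1)/r1 = (u2-d2)/r2 = t and u1+u2 = 121
Step 2: u1 = d1 + r1*t and u2 = d2 + r2*t, so (d1 + r1*t) + (d2 + r2*t) = 121
Step 3: t = (121 - 2 - 0)/(80 + 67) = 119/147 = 17/21
Step 4: u1 = d1 + r1*t = 2 + 80 * 17/21 = 1402/21
Step 5: (Check: u2 = d2 + r2*t = 1139/21; u1+u2 = 1402/21 + 1139/21 = 121, on the frontier.)

1402/21


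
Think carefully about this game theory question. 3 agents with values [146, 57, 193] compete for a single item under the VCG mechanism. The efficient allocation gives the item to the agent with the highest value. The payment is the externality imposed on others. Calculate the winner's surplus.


Step 1: The winner is the agent with the highest value: agent 2 with value 193
Step 2: Values of other agents: [146, 57]
Step 3: VCG payment = max of others' values = 146
Step 4: Surplus = 193 - 146 = 47

47


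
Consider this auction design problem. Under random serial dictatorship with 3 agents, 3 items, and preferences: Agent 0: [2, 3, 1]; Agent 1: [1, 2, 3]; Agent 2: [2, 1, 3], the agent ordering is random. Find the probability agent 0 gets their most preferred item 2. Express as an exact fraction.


Step 1: Agent 0 wants item 2
Step 2: There are 6 possible orderings of agents
Step 3: In 3 orderings, agent 0 gets item 2
Step 4: Probability = 3/6 = 1/2

1/2


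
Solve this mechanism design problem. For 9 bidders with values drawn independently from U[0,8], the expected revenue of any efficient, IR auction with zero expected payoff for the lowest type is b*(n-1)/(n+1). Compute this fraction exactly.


Step 1: By Revenue Equivalence, expected revenue = b*(n-1)/(n+1)
Step 2: Substituting n = 9, b = 8
Step 3: Revenue = 8*(9-1)/(9+1) = 8*8/10
Step 4: Revenue = 64/10 = 32/5

32/5


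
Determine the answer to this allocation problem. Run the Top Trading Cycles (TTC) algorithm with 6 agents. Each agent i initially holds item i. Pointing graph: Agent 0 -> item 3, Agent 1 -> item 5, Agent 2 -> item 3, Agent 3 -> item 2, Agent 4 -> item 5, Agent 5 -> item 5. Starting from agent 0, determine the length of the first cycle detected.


Step 1: Trace the pointer graph from agent 0: 0 -> 3 -> 2 -> 3
Step 2: A cycle is detected when we revisit agent 3
Step 3: The cycle is: 3 -> 2 -> 3
Step 4: Cycle length = 2

2


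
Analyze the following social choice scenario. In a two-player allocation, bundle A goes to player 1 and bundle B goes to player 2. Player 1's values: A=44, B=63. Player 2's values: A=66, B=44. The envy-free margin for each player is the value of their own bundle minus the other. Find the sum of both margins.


Step 1: Player 1's margin = v1(A) - v1(B) = 44 - 63 = -19
Step 2: Player 2's margin = v2(B) - v2(A) = 44 - 66 = -22
Step 3: Total margin = -19 + -22 = -41

-41


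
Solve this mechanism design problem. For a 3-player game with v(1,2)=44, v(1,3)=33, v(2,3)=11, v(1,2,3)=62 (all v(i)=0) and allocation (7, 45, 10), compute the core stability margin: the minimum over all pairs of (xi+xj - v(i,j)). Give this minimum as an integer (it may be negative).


Step 1: Slack for coalition (1,2): x1+x2 - v12 = 52 - 44 = 8
Step 2: Slack for coalition (1,3): x1+x3 - v13 = 17 - 33 = -16
Step 3: Slack for coalition (2,3): x2+x3 - v23 = 55 - 11 = 44
Step 4: Minimum slack = min(8, -16, 44) = -16, attained by (1,3); coalition (1,3) can block (slack < 0), so the allocation is not in the core

-16


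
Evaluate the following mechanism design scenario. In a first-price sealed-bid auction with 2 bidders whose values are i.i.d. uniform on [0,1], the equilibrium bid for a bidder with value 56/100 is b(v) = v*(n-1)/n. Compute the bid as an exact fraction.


Step 1: The symmetric BNE bidding function is b(v) = v * (n-1) / n
Step 2: Substitute v = 14/25 and n = 2
Step 3: b = 14/25 * 1/2
Step 4: b = 7/25

7/25


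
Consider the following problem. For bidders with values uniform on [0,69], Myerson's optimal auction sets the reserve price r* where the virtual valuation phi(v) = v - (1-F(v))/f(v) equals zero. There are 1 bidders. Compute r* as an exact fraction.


Step 1: For U[0,69], F(v) = v/69 and f(v) = 1/69
Step 2: phi(v) = v - (1 - v/69)/(1/69) = v - (69 - v) = 2v - 69
Step 3: Set phi(r*) = 0: 2r* - 69 = 0
Step 4: r* = 69/2 (the number of bidders n = 1 does not enter)

69/2


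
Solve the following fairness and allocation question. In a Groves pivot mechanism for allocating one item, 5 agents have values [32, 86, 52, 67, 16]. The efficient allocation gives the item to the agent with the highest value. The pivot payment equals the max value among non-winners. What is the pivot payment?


Step 1: The efficient winner is agent 1 with value 86
Step 2: Other agents' values: [32, 52, 67, 16]
Step 3: Pivot payment = max(others) = 67
Step 4: The winner pays 67

67


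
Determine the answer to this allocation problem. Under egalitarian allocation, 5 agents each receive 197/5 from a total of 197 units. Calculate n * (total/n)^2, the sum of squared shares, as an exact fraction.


Step 1: Each agent's share = 197/5
Step 2: Square of each share = (197/5)^2 = 38809/25
Step 3: Sum of squares = 5 * 38809/25 = 38809/5

38809/5


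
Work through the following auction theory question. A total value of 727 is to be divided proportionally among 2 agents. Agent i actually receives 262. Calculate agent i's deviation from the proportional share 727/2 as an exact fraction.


Step 1: Proportional share = 727/2
Step 2: Agent's actual allocation = 262
Step 3: Excess = 262 - 727/2 = -203/2

-203/2


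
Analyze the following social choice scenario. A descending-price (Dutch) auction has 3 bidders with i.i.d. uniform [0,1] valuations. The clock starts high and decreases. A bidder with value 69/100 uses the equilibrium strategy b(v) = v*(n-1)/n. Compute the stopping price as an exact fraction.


Step 1: Dutch auctions are strategically equivalent to first-price auctions
Step 2: The equilibrium bid is b(v) = v*(n-1)/n
Step 3: b = 69/100 * 2/3
Step 4: b = 23/50

23/50


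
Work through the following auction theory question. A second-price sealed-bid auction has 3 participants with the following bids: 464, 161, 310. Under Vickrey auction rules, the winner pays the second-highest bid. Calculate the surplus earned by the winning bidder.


Step 1: Sort bids in descending order: 464, 310, 161
Step 2: The winning bid is the highest: 464
Step 3: The payment equals the second-highest bid: 310
Step 4: Surplus = winner's bid - payment = 464 - 310 = 154

154


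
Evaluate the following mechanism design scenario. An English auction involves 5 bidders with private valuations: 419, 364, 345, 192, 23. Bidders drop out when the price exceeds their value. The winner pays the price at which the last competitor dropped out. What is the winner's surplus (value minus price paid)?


Step 1: Identify the highest value: 419
Step 2: Identify the second-highest value: 364
Step 3: The final price = second-highest value = 364
Step 4: Surplus = 419 - 364 = 55

55


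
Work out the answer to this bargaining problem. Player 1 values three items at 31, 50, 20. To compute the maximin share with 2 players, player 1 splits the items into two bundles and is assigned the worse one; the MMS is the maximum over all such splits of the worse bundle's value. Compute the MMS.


Step 1: Item values = 31, 50, 20
Step 2: Enumerate all 2-bundle partitions and take the smaller bundle:
  Partition 1: {31} vs {50,20} -> bundles 31, 70; min = 31
  Partition 2: {50} vs {31,20} -> bundles 50, 51; min = 50
  Partition 3: {20} vs {31,50} -> bundles 20, 81; min = 20
Step 3: MMS = max(31, 50, 20) = 50

50


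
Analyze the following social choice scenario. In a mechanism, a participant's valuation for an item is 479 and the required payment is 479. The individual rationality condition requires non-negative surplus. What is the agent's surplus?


Step 1: Surplus = value - payment = 479 - 479 = 0
Step 2: IR is satisfied (surplus >= 0)

0


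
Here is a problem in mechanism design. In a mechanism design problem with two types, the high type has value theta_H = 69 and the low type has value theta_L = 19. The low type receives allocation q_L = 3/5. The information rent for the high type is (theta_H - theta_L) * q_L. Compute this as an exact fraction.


Step 1: theta_H - theta_L = 69 - 19 = 50
Step 2: Information rent = (theta_H - theta_L) * q_L
Step 3: = 50 * 3/5
Step 4: = 30

30


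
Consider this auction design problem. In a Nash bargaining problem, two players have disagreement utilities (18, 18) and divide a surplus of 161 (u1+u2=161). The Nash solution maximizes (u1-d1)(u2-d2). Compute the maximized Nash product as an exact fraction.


Step 1: The Nash solution splits surplus symmetrically above the disagreement point
Step 2: u1 = (total + d1 - d2)/2 = (161 + 18 - 18)/2 = 161/2
Step 3: u2 = (total - d1 + d2)/2 = (161 - 18 + 18)/2 = 161/2
Step 4: Nash product = (161/2 - 18) * (161/2 - 18)
Step 5: = 125/2 * 125/2 = 15625/4

15625/4


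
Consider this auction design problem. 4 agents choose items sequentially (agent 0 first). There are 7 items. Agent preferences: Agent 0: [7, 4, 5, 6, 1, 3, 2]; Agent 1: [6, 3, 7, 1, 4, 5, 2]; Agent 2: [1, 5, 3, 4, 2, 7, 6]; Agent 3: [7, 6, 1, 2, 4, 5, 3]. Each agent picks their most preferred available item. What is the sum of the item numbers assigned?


Step 1: Agent 0 picks item 7
Step 2: Agent 1 picks item 6
Step 3: Agent 2 picks item 1
Step 4: Agent 3 picks item 2
Step 5: Sum = 7 + 6 + 1 + 2 = 16

16


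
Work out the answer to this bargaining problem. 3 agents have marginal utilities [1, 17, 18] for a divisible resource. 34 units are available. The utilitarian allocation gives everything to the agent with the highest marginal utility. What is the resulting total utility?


Step 1: The marginal utilities are [1, 17, 18]
Step 2: The highest marginal utility is 18
Step 3: All 34 units go to that agent
Step 4: Total utility = 18 * 34 = 612

612


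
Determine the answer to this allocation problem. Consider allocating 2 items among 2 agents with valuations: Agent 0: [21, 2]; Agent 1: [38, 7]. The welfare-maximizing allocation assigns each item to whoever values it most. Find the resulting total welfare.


Step 1: For each item, find the maximum value among all agents.
Step 2: Item 0 -> Agent 1 (value 38)
Step 3: Item 1 -> Agent 1 (value 7)
Step 4: Total welfare = 38 + 7 = 45

45


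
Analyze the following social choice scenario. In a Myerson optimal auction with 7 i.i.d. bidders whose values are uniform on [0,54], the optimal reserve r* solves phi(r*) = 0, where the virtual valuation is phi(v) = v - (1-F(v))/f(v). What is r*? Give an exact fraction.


Step 1: For U[0,54], F(v) = v/54 and f(v) = 1/54
Step 2: phi(v) = v - (1 - v/54)/(1/54) = v - (54 - v) = 2v - 54
Step 3: Set phi(r*) = 0: 2r* - 54 = 0
Step 4: r* = 54/2 = 27 (the number of bidders n = 7 does not enter)

27


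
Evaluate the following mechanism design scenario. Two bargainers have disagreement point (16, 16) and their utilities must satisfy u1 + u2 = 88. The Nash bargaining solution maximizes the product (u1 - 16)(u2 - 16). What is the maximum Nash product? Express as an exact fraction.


Step 1: The Nash solution splits surplus symmetrically above the disagreement point
Step 2: u1 = (total + d1 - d2)/2 = (88 + 16 - 16)/2 = 44
Step 3: u2 = (total - d1 + d2)/2 = (88 - 16 + 16)/2 = 44
Step 4: Nash product = (44 - 16) * (44 - 16)
Step 5: = 28 * 28 = 784

784


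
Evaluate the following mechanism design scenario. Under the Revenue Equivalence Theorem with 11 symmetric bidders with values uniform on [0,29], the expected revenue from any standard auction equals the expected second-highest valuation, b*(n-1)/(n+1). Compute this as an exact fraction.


Step 1: By Revenue Equivalence, expected revenue = b*(n-1)/(n+1)
Step 2: Substituting n = 11, b = 29
Step 3: Revenue = 29*(11-1)/(11+1) = 29*10/12
Step 4: Revenue = 290/12 = 145/6

145/6


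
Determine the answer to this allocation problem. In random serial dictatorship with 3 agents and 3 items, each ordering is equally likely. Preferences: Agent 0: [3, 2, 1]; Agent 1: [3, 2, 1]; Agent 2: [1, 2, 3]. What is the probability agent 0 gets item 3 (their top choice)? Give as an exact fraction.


Step 1: Agent 0 wants item 3
Step 2: There are 6 possible orderings of agents
Step 3: In 3 orderings, agent 0 gets item 3
Step 4: Probability = 3/6 = 1/2

1/2


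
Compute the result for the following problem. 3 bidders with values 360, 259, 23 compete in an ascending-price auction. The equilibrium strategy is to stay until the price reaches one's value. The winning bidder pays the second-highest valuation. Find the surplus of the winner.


Step 1: Identify the highest value: 360
Step 2: Identify the second-highest value: 259
Step 3: The final price = second-highest value = 259
Step 4: Surplus = 360 - 259 = 101

101


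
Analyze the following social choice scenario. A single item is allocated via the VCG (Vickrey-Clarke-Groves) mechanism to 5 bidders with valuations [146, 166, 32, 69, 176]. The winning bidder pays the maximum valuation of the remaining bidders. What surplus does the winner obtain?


Step 1: The winner is the agent with the highest value: agent 4 with value 176
Step 2: Values of other agents: [146, 166, 32, 69]
Step 3: VCG payment = max of others' values = 166
Step 4: Surplus = 176 - 166 = 10

10


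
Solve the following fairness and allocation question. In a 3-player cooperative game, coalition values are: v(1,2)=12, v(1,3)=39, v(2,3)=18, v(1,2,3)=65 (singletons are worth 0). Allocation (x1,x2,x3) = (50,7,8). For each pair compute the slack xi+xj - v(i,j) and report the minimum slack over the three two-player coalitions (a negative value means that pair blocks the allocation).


Step 1: Slack for coalition (1,2): x1+x2 - v12 = 57 - 12 = 45
Step 2: Slack for coalition (1,3): x1+x3 - v13 = 58 - 39 = 19
Step 3: Slack for coalition (2,3): x2+x3 - v23 = 15 - 18 = -3
Step 4: Minimum slack = min(45, 19, -3) = -3, attained by (2,3); coalition (2,3) can block (slack < 0), so the allocation is not in the core

-3


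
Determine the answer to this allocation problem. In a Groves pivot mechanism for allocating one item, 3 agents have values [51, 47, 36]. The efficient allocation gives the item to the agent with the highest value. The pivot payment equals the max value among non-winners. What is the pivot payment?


Step 1: The efficient winner is agent 0 with value 51
Step 2: Other agents' values: [47, 36]
Step 3: Pivot payment = max(others) = 47
Step 4: The winner pays 47

47


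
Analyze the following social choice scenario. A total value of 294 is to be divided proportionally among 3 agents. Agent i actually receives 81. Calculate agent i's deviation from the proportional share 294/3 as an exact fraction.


Step 1: Proportional share = 294/3 = 98
Step 2: Agent's actual allocation = 81
Step 3: Excess = 81 - 98 = -17

-17


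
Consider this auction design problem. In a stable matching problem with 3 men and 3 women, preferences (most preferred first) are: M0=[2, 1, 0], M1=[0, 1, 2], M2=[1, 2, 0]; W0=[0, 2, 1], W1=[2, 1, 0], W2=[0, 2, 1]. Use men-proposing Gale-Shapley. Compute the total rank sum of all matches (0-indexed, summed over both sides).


Step 1: Run Gale-Shapley (men propose, women hold best offer):
  M0 proposes to W2; she accepts
  M1 proposes to W0; she accepts
  M2 proposes to W1; she accepts
Step 2: Final matching: W0-M1, W1-M2, W2-M0
Step 3: 0-indexed ranks (man's rank of his match, then woman's): 0 + 2 + 0 + 0 + 0 + 0
Step 4: Total rank sum = 2

2


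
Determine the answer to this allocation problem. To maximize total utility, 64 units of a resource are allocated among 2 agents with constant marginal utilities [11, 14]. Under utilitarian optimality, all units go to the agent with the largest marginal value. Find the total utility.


Step 1: The marginal utilities are [11, 14]
Step 2: The highest marginal utility is 14
Step 3: All 64 units go to that agent
Step 4: Total utility = 14 * 64 = 896

896


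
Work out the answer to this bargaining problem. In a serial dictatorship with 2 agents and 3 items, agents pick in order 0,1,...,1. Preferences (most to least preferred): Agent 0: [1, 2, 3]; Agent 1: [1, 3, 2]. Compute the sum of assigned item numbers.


Step 1: Agent 0 picks item 1
Step 2: Agent 1 picks item 3
Step 3: Sum = 1 + 3 = 4

4


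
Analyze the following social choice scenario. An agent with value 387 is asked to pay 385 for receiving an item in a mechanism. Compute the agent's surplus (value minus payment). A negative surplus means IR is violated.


Step 1: Surplus = value - payment = 387 - 385 = 2
Step 2: IR is satisfied (surplus >= 0)

2


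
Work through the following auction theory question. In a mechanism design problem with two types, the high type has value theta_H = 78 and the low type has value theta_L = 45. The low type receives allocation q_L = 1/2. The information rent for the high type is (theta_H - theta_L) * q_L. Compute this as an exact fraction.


Step 1: theta_H - theta_L = 78 - 45 = 33
Step 2: Information rent = (theta_H - theta_L) * q_L
Step 3: = 33 * 1/2
Step 4: = 33/2

33/2


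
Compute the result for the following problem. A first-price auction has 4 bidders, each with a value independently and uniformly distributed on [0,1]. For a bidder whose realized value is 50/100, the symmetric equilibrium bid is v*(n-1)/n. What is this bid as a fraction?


Step 1: The symmetric BNE bidding function is b(v) = v * (n-1) / n
Step 2: Substitute v = 1/2 and n = 4
Step 3: b = 1/2 * 3/4
Step 4: b = 3/8

3/8


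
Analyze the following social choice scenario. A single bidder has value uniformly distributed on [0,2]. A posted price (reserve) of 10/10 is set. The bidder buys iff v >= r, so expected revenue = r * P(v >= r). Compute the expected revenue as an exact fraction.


Step 1: Posted price r = 1, value support [0,2]
Step 2: P(v >= r) = (2 - 1)/2 = 1/2
Step 3: Expected revenue = r * P(v >= r) = 1 * 1/2
Step 4: Revenue = 1/2

1/2


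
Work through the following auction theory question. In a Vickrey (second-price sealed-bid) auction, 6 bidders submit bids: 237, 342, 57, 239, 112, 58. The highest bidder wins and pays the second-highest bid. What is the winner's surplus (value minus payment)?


Step 1: Sort bids in descending order: 342, 239, 237, 112, 58, 57
Step 2: The winning bid is the highest: 342
Step 3: The payment equals the second-highest bid: 239
Step 4: Surplus = winner's bid - payment = 342 - 239 = 103

103


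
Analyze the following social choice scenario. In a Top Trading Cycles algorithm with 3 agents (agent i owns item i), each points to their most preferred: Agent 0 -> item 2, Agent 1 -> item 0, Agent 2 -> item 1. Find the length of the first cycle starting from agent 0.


Step 1: Trace the pointer graph from agent 0: 0 -> 2 -> 1 -> 0
Step 2: A cycle is detected when we revisit agent 0
Step 3: The cycle is: 0 -> 2 -> 1 -> 0
Step 4: Cycle length = 3

3


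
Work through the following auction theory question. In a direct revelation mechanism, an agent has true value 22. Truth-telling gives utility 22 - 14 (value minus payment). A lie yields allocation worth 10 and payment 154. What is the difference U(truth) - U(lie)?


Step 1: U(truth) = value - payment = 22 - 14 = 8
Step 2: U(lie) = allocation - payment = 10 - 154 = -144
Step 3: IC gap = 8 - (-144) = 152

152


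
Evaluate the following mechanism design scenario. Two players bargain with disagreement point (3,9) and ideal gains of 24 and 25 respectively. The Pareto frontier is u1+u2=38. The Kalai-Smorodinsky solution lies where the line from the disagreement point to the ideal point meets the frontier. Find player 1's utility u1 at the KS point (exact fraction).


Step 1: At the KS point, (u1-d1)/r1 = (u2-d2)/r2 = t and u1+u2 = 38
Step 2: u1 = d1 + r1*t and u2 = d2 + r2*t, so (d1 + r1*t) + (d2 + r2*t) = 38
Step 3: t = (38 - 3 - 9)/(24 + 25) = 26/49
Step 4: u1 = d1 + r1*t = 3 + 24 * 26/49 = 771/49
Step 5: (Check: u2 = d2 + r2*t = 1091/49; u1+u2 = 771/49 + 1091/49 = 38, on the frontier.)

771/49


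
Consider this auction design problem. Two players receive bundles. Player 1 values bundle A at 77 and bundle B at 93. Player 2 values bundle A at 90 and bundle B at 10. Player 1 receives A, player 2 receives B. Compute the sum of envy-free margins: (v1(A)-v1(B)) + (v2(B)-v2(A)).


Step 1: Player 1's margin = v1(A) - v1(B) = 77 - 93 = -16
Step 2: Player 2's margin = v2(B) - v2(A) = 10 - 90 = -80
Step 3: Total margin = -16 + -80 = -96

-96


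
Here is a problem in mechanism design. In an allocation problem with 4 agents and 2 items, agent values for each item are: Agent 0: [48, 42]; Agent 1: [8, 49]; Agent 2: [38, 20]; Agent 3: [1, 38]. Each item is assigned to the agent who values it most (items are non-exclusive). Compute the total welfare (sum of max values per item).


Step 1: For each item, find the maximum value among all agents.
Step 2: Item 0 -> Agent 0 (value 48)
Step 3: Item 1 -> Agent 1 (value 49)
Step 4: Total welfare = 48 + 49 = 97

97


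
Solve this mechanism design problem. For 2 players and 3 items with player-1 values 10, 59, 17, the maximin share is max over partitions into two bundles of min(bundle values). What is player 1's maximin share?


Step 1: Item values = 10, 59, 17
Step 2: Enumerate all 2-bundle partitions and take the smaller bundle:
  Partition 1: {10} vs {59,17} -> bundles 10, 76; min = 10
  Partition 2: {59} vs {10,17} -> bundles 59, 27; min = 27
  Partition 3: {17} vs {10,59} -> bundles 17, 69; min = 17
Step 3: MMS = max(10, 27, 17) = 27

27


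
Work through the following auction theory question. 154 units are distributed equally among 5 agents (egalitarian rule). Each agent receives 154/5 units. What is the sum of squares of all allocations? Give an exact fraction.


Step 1: Each agent's share = 154/5
Step 2: Square of each share = (154/5)^2 = 23716/25
Step 3: Sum of squares = 5 * 23716/25 = 23716/5

23716/5


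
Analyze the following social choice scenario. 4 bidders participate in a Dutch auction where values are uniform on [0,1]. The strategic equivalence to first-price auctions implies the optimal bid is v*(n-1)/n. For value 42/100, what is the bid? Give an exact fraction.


Step 1: Dutch auctions are strategically equivalent to first-price auctions
Step 2: The equilibrium bid is b(v) = v*(n-1)/n
Step 3: b = 21/50 * 3/4
Step 4: b = 63/200

63/200


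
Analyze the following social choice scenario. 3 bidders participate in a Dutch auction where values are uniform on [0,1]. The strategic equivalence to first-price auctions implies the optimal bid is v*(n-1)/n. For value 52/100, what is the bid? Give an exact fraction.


Step 1: Dutch auctions are strategically equivalent to first-price auctions
Step 2: The equilibrium bid is b(v) = v*(n-1)/n
Step 3: b = 13/25 * 2/3
Step 4: b = 26/75

26/75


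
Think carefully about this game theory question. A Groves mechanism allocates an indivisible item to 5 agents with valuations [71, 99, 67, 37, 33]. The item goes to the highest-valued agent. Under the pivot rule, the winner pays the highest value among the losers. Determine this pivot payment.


Step 1: The efficient winner is agent 1 with value 99
Step 2: Other agents' values: [71, 67, 37, 33]
Step 3: Pivot payment = max(others) = 71
Step 4: The winner pays 71

71


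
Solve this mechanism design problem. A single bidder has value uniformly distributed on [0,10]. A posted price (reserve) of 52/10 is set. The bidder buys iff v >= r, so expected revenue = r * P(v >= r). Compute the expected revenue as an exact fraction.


Step 1: Posted price r = 26/5, value support [0,10]
Step 2: P(v >= r) = (10 - 26/5)/10 = 12/25
Step 3: Expected revenue = r * P(v >= r) = 26/5 * 12/25
Step 4: Revenue = 312/125

312/125


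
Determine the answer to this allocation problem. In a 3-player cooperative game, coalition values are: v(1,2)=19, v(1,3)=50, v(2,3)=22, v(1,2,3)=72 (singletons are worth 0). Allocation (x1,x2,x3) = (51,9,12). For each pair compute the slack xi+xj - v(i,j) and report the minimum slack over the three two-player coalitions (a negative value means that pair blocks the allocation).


Step 1: Slack for coalition (1,2): x1+x2 - v12 = 60 - 19 = 41
Step 2: Slack for coalition (1,3): x1+x3 - v13 = 63 - 50 = 13
Step 3: Slack for coalition (2,3): x2+x3 - v23 = 21 - 22 = -1
Step 4: Minimum slack = min(41, 13, -1) = -1, attained by (2,3); coalition (2,3) can block (slack < 0), so the allocation is not in the core

-1


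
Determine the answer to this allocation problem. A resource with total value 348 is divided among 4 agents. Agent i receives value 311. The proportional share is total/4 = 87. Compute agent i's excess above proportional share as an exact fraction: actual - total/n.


Step 1: Proportional share = 348/4 = 87
Step 2: Agent's actual allocation = 311
Step 3: Excess = 311 - 87 = 224

224
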